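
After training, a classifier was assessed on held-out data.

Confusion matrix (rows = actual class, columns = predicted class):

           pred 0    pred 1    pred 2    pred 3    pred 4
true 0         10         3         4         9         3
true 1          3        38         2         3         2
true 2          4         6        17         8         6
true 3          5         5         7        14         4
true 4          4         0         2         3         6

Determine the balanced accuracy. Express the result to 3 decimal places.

0.470

Balanced accuracy = mean of per-class recall.
  0: recall = 10/29 = 0.3448
  1: recall = 38/48 = 0.7917
  2: recall = 17/41 = 0.4146
  3: recall = 14/35 = 0.4000
  4: recall = 6/15 = 0.4000
Mean = (0.3448 + 0.7917 + 0.4146 + 0.4000 + 0.4000) / 5 = 0.470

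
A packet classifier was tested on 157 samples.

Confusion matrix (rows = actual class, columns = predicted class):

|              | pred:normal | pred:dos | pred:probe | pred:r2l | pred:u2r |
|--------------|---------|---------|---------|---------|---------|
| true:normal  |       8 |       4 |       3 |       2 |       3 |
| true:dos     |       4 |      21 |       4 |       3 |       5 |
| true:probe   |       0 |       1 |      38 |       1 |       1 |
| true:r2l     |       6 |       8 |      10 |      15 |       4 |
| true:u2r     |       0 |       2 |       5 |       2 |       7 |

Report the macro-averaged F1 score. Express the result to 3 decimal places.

0.518

Per-class F1 score (2·TP/(2·TP+FP+FN)):
  normal: TP=8, FP=4+0+6+0=10, FN=4+3+2+3=12 → 16/38 = 0.4211
  dos: TP=21, FP=4+1+8+2=15, FN=4+4+3+5=16 → 42/73 = 0.5753
  probe: TP=38, FP=3+4+10+5=22, FN=0+1+1+1=3 → 76/101 = 0.7525
  r2l: TP=15, FP=2+3+1+2=8, FN=6+8+10+4=28 → 30/66 = 0.4545
  u2r: TP=7, FP=3+5+1+4=13, FN=0+2+5+2=9 → 14/36 = 0.3889
Macro-F1 score = mean = (0.4211 + 0.5753 + 0.7525 + 0.4545 + 0.3889) / 5 = 0.518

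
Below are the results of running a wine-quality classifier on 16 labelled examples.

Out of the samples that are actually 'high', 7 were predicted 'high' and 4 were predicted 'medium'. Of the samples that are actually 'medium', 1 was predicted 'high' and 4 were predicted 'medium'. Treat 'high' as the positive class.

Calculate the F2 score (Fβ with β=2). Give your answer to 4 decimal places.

0.6731

Fβ = (1+β²)·TP / ((1+β²)·TP + β²·FN + FP), with β²=4
= 5·7 / (5·7 + 4·4 + 1) = 0.6731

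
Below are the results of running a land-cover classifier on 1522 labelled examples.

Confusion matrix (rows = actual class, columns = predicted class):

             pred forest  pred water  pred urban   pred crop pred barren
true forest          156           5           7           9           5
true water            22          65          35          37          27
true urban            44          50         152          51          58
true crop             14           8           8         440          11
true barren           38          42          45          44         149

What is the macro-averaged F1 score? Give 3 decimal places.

Per-class F1 score (2·TP/(2·TP+FP+FN)):
  forest: TP=156, FP=22+44+14+38=118, FN=5+7+9+5=26 → 312/456 = 0.6842
  water: TP=65, FP=5+50+8+42=105, FN=22+35+37+27=121 → 130/356 = 0.3652
  urban: TP=152, FP=7+35+8+45=95, FN=44+50+51+58=203 → 304/602 = 0.5050
  crop: TP=440, FP=9+37+51+44=141, FN=14+8+8+11=41 → 880/1062 = 0.8286
  barren: TP=149, FP=5+27+58+11=101, FN=38+42+45+44=169 → 298/568 = 0.5246
Macro-F1 score = mean = (0.6842 + 0.3652 + 0.5050 + 0.8286 + 0.5246) / 5 = 0.582

0.582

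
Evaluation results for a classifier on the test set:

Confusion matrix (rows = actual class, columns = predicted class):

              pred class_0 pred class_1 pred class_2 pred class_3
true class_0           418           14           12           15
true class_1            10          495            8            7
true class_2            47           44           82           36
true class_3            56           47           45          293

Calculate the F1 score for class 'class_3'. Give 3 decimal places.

0.740

One-vs-rest for 'class_3': TP = diagonal; FP = other classes predicted 'class_3'; FN = 'class_3' predicted as other.
F1 score = 2·TP/(2·TP+FP+FN).
class_3: TP=293, FP=15+7+36=58, FN=56+47+45=148 → 586/792 = 0.7399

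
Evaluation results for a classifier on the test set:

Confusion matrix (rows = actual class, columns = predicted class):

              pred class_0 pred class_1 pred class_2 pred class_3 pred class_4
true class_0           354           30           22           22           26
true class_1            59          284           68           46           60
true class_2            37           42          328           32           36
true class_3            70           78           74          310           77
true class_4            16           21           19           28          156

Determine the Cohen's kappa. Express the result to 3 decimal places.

0.528

Observed agreement pₒ = trace/N = 1432/2295 = 0.6240
Expected agreement pₑ = Σ (rowᵢ·colᵢ)/N² = (454·536 + 517·455 + 475·511 + 609·438 + 240·355)/2295² = 0.2038
κ = (pₒ − pₑ)/(1 − pₑ) = (0.6240 − 0.2038)/(1 − 0.2038) = 0.528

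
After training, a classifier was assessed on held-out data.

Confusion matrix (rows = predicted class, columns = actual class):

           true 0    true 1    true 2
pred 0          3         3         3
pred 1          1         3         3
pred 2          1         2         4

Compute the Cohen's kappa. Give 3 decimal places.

0.165

Observed agreement pₒ = trace/N = 10/23 = 0.4348
Expected agreement pₑ = Σ (rowᵢ·colᵢ)/N² = (5·9 + 8·7 + 10·7)/23² = 0.3233
κ = (pₒ − pₑ)/(1 − pₑ) = (0.4348 − 0.3233)/(1 − 0.3233) = 0.165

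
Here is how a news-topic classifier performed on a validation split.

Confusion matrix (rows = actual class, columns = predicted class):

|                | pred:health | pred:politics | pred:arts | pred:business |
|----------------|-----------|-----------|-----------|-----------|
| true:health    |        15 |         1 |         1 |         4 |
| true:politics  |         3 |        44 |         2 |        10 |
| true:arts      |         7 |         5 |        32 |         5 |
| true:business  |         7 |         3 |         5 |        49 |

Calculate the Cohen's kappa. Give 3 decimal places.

0.623

Observed agreement pₒ = trace/N = 140/193 = 0.7254
Expected agreement pₑ = Σ (rowᵢ·colᵢ)/N² = (21·32 + 59·53 + 49·40 + 64·68)/193² = 0.2714
κ = (pₒ − pₑ)/(1 − pₑ) = (0.7254 − 0.2714)/(1 − 0.2714) = 0.623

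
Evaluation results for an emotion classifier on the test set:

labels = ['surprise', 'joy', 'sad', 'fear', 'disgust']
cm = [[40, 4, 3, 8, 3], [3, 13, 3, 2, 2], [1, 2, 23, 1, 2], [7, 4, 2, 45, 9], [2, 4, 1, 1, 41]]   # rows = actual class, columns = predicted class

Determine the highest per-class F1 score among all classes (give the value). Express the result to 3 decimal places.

0.774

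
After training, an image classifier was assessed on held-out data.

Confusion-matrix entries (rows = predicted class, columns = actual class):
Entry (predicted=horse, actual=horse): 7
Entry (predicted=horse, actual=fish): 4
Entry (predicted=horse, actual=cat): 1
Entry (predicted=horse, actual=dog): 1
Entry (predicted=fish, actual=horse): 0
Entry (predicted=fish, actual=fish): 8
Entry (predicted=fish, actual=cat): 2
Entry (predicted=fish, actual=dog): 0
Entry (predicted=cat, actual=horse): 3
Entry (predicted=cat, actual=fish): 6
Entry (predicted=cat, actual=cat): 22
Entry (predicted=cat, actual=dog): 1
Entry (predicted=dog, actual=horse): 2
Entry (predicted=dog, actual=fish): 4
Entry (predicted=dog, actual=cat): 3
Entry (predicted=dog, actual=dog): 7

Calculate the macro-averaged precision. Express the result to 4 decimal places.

0.6159

Per-class precision (TP/(TP+FP)):
  horse: TP=7, FP=4+1+1=6 → 7/13 = 0.53846
  fish: TP=8, FP=0+2+0=2 → 8/10 = 0.80000
  cat: TP=22, FP=3+6+1=10 → 22/32 = 0.68750
  dog: TP=7, FP=2+4+3=9 → 7/16 = 0.43750
Macro-precision = mean = (0.53846 + 0.80000 + 0.68750 + 0.43750) / 4 = 0.6159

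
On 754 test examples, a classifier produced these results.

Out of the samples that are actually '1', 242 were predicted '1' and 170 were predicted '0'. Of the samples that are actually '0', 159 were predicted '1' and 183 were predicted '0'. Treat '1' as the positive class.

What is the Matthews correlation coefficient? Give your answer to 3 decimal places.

MCC = (TP·TN − FP·FN) / √((TP+FP)(TP+FN)(TN+FP)(TN+FN))
Numerator = 242·183 − 159·170 = 17256
Denominator = √(401·412·342·353) = √19945383912 = 141228.1272
MCC = 17256 / 141228.1272 = 0.122

0.122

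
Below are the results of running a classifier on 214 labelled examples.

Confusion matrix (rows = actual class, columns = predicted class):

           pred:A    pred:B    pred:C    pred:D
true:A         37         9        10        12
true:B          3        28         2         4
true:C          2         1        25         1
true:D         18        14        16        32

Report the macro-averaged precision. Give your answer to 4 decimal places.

0.5700

Per-class precision (TP/(TP+FP)):
  A: TP=37, FP=3+2+18=23 → 37/60 = 0.61667
  B: TP=28, FP=9+1+14=24 → 28/52 = 0.53846
  C: TP=25, FP=10+2+16=28 → 25/53 = 0.47170
  D: TP=32, FP=12+4+1=17 → 32/49 = 0.65306
Macro-precision = mean = (0.61667 + 0.53846 + 0.47170 + 0.65306) / 4 = 0.5700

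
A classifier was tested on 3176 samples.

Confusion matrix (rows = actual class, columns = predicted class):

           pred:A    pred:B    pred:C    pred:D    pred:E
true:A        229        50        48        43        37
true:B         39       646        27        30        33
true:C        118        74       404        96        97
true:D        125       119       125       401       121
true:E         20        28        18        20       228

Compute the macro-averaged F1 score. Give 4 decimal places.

0.5831

Per-class F1 score (2·TP/(2·TP+FP+FN)):
  A: TP=229, FP=39+118+125+20=302, FN=50+48+43+37=178 → 458/938 = 0.48827
  B: TP=646, FP=50+74+119+28=271, FN=39+27+30+33=129 → 1292/1692 = 0.76359
  C: TP=404, FP=48+27+125+18=218, FN=118+74+96+97=385 → 808/1411 = 0.57264
  D: TP=401, FP=43+30+96+20=189, FN=125+119+125+121=490 → 802/1481 = 0.54153
  E: TP=228, FP=37+33+97+121=288, FN=20+28+18+20=86 → 456/830 = 0.54940
Macro-F1 score = mean = (0.48827 + 0.76359 + 0.57264 + 0.54153 + 0.54940) / 5 = 0.5831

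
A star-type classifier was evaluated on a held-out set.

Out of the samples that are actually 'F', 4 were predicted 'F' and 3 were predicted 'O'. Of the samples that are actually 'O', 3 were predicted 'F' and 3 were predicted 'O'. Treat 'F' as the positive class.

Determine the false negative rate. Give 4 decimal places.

FNR = FN/(FN+TP) = 3/(3+4) = 0.4286

0.4286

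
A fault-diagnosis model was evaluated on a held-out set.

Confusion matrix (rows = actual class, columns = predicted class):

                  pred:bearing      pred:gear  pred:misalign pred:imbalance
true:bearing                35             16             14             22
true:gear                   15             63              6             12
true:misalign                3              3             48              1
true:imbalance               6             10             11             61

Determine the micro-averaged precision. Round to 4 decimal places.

0.6350

Micro-averaging pools counts across classes: ΣTP=207, ΣFP=119, ΣFN=119.
Micro-precision = TP/(TP+FP) on pooled counts = 0.6350 (equals overall accuracy in single-label multiclass).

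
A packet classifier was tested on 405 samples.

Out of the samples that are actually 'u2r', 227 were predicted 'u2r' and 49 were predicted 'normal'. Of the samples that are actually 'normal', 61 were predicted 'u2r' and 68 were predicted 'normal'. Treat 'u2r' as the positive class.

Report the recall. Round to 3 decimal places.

Recall = TP/(TP+FN) = 227/(227+49) = 227/276 = 0.822

0.822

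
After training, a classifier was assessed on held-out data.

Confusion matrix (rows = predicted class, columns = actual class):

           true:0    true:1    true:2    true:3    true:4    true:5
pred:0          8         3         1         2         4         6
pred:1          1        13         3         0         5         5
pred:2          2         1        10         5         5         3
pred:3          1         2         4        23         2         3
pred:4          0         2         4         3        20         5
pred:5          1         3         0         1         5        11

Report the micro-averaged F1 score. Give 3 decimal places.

Micro-averaging pools counts across classes: ΣTP=85, ΣFP=82, ΣFN=82.
Micro-F1 score = 2·TP/(2·TP+FP+FN) on pooled counts = 0.509 (equals overall accuracy in single-label multiclass).

0.509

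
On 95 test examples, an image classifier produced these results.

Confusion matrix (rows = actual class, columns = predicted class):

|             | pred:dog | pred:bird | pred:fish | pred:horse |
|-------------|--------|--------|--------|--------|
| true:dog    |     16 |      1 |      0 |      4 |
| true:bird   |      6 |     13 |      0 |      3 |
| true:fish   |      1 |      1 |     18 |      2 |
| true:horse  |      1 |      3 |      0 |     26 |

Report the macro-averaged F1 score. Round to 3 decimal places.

0.765

Per-class F1 score (2·TP/(2·TP+FP+FN)):
  dog: TP=16, FP=6+1+1=8, FN=1+0+4=5 → 32/45 = 0.7111
  bird: TP=13, FP=1+1+3=5, FN=6+0+3=9 → 26/40 = 0.6500
  fish: TP=18, FP=0+0+0=0, FN=1+1+2=4 → 36/40 = 0.9000
  horse: TP=26, FP=4+3+2=9, FN=1+3+0=4 → 52/65 = 0.8000
Macro-F1 score = mean = (0.7111 + 0.6500 + 0.9000 + 0.8000) / 4 = 0.765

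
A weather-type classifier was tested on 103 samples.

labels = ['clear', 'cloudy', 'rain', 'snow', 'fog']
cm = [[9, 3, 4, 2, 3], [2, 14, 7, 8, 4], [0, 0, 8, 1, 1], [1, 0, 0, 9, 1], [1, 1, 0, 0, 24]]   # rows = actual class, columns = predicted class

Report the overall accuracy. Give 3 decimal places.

0.621

Accuracy = trace / total = (9+14+8+9+24=64) / 103 = 64/103 = 0.621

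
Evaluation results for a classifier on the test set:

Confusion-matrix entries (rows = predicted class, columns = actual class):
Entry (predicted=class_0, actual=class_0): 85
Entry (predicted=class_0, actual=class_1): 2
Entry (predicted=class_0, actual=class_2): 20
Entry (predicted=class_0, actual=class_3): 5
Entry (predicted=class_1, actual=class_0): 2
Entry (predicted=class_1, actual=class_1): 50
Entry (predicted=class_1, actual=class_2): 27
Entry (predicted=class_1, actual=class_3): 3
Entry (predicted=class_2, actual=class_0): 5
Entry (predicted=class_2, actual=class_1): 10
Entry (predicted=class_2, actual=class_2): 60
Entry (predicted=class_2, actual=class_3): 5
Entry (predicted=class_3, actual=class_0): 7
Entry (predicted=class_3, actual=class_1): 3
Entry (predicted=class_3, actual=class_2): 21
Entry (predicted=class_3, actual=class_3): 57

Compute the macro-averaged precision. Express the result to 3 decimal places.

Per-class precision (TP/(TP+FP)):
  class_0: TP=85, FP=2+20+5=27 → 85/112 = 0.7589
  class_1: TP=50, FP=2+27+3=32 → 50/82 = 0.6098
  class_2: TP=60, FP=5+10+5=20 → 60/80 = 0.7500
  class_3: TP=57, FP=7+3+21=31 → 57/88 = 0.6477
Macro-precision = mean = (0.7589 + 0.6098 + 0.7500 + 0.6477) / 4 = 0.692

0.692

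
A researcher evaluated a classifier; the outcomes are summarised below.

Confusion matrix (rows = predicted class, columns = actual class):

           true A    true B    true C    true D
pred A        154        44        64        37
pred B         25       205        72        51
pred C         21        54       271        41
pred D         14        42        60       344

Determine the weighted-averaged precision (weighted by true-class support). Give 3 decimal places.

0.661

Per-class precision (TP/(TP+FP)):
  A: TP=154, FP=44+64+37=145 → 154/299 = 0.5151
  B: TP=205, FP=25+72+51=148 → 205/353 = 0.5807
  C: TP=271, FP=21+54+41=116 → 271/387 = 0.7003
  D: TP=344, FP=14+42+60=116 → 344/460 = 0.7478
Weighted-precision = Σ (supportᵢ/N)·precisionᵢ with N=1499: (214/1499)·0.5151 + (345/1499)·0.5807 + (467/1499)·0.7003 + (473/1499)·0.7478 = 0.661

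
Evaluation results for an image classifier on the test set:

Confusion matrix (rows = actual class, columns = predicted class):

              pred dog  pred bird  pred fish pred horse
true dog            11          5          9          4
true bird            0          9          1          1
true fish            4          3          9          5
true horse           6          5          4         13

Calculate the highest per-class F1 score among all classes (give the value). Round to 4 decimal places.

Per-class F1 score (2·TP/(2·TP+FP+FN)):
  dog: TP=11, FP=0+4+6=10, FN=5+9+4=18 → 22/50 = 0.44000
  bird: TP=9, FP=5+3+5=13, FN=0+1+1=2 → 18/33 = 0.54545
  fish: TP=9, FP=9+1+4=14, FN=4+3+5=12 → 18/44 = 0.40909
  horse: TP=13, FP=4+1+5=10, FN=6+5+4=15 → 26/51 = 0.50980
Highest is class 'bird' with F1 score = 0.5455.

0.5455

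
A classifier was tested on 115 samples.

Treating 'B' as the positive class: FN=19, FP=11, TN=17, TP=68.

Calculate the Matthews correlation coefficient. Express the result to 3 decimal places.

MCC = (TP·TN − FP·FN) / √((TP+FP)(TP+FN)(TN+FP)(TN+FN))
Numerator = 68·17 − 11·19 = 947
Denominator = √(79·87·28·36) = √6927984 = 2632.1064
MCC = 947 / 2632.1064 = 0.360

0.360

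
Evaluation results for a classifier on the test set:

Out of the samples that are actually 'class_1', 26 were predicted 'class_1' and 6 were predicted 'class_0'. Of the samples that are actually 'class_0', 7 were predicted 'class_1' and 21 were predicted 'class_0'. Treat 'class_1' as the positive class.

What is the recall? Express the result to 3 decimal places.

0.813

Recall = TP/(TP+FN) = 26/(26+6) = 26/32 = 0.813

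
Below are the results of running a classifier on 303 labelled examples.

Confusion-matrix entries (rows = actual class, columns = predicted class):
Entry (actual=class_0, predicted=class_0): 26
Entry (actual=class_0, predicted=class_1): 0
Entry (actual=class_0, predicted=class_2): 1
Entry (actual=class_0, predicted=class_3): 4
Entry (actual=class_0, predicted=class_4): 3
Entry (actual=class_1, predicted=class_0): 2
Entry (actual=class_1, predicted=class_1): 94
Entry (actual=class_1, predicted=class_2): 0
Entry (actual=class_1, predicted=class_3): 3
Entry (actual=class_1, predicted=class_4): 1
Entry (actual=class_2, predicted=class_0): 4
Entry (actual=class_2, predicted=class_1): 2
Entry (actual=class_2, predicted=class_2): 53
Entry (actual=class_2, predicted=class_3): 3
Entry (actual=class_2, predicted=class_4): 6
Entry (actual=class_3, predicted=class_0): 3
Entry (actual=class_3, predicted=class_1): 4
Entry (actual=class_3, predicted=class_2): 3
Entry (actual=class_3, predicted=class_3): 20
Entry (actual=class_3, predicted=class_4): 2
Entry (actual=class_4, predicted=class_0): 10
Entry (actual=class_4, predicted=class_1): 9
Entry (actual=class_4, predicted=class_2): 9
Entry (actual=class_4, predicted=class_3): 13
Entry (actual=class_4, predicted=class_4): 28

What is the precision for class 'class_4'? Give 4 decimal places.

0.7000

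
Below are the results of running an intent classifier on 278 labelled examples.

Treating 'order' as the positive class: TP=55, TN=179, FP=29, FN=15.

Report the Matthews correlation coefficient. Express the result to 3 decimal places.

0.611

MCC = (TP·TN − FP·FN) / √((TP+FP)(TP+FN)(TN+FP)(TN+FN))
Numerator = 55·179 − 29·15 = 9410
Denominator = √(84·70·208·194) = √237269760 = 15403.5632
MCC = 9410 / 15403.5632 = 0.611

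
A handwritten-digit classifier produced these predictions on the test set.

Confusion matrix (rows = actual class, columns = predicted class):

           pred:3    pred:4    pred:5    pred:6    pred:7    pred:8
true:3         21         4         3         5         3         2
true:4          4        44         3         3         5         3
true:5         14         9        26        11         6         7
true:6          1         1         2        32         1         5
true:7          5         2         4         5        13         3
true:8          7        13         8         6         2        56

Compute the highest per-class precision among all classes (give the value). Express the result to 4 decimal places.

Per-class precision (TP/(TP+FP)):
  3: TP=21, FP=4+14+1+5+7=31 → 21/52 = 0.40385
  4: TP=44, FP=4+9+1+2+13=29 → 44/73 = 0.60274
  5: TP=26, FP=3+3+2+4+8=20 → 26/46 = 0.56522
  6: TP=32, FP=5+3+11+5+6=30 → 32/62 = 0.51613
  7: TP=13, FP=3+5+6+1+2=17 → 13/30 = 0.43333
  8: TP=56, FP=2+3+7+5+3=20 → 56/76 = 0.73684
Highest is class '8' with precision = 0.7368.

0.7368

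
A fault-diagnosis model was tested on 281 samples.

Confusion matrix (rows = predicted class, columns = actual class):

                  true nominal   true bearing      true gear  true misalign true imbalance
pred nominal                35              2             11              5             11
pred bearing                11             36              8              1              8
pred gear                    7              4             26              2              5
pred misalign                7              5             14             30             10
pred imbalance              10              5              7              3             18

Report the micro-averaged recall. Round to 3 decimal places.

Micro-averaging pools counts across classes: ΣTP=145, ΣFP=136, ΣFN=136.
Micro-recall = TP/(TP+FN) on pooled counts = 0.516 (equals overall accuracy in single-label multiclass).

0.516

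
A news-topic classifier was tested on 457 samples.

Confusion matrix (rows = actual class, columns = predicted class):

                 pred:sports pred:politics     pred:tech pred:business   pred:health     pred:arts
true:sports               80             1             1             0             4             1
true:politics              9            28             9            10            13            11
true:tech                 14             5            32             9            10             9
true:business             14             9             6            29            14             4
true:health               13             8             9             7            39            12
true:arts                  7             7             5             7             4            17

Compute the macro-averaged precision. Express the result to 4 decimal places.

0.4716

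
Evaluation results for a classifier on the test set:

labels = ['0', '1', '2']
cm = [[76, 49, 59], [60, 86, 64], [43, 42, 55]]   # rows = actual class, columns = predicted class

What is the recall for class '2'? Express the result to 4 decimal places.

0.3929

recall = TP/(TP+FN).
2: TP=55, FN=43+42=85 → 55/140 = 0.39286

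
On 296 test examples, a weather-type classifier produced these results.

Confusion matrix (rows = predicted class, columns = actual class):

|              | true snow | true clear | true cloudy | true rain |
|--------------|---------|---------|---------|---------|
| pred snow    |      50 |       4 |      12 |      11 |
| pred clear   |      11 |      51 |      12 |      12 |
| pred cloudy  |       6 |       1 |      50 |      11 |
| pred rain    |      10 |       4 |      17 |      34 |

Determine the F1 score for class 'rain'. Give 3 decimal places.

0.511

F1 score = 2·TP/(2·TP+FP+FN).
rain: TP=34, FP=10+4+17=31, FN=11+12+11=34 → 68/133 = 0.5113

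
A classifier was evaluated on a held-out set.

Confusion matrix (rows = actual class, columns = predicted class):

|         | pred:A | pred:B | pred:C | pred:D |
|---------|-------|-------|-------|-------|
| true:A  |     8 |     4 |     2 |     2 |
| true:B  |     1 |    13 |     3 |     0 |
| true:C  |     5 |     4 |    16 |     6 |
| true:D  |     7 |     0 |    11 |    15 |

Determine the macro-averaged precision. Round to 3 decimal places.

0.538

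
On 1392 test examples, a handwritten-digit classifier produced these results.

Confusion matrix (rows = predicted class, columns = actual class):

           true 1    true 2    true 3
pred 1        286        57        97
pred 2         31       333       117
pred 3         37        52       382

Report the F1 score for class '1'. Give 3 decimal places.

One-vs-rest for '1': TP = diagonal; FP = other classes predicted '1'; FN = '1' predicted as other.
F1 score = 2·TP/(2·TP+FP+FN).
1: TP=286, FP=57+97=154, FN=31+37=68 → 572/794 = 0.7204

0.720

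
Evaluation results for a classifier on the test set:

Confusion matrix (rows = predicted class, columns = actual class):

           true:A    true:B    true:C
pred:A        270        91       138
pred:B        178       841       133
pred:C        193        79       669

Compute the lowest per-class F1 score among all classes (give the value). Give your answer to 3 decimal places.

0.474

Per-class F1 score (2·TP/(2·TP+FP+FN)):
  A: TP=270, FP=91+138=229, FN=178+193=371 → 540/1140 = 0.4737
  B: TP=841, FP=178+133=311, FN=91+79=170 → 1682/2163 = 0.7776
  C: TP=669, FP=193+79=272, FN=138+133=271 → 1338/1881 = 0.7113
Lowest is class 'A' with F1 score = 0.474.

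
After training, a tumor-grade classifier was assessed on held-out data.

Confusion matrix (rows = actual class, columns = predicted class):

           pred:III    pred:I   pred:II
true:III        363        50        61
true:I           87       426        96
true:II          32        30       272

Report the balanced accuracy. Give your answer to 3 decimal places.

Balanced accuracy = mean of per-class recall.
  III: recall = 363/474 = 0.7658
  I: recall = 426/609 = 0.6995
  II: recall = 272/334 = 0.8144
Mean = (0.7658 + 0.6995 + 0.8144) / 3 = 0.760

0.760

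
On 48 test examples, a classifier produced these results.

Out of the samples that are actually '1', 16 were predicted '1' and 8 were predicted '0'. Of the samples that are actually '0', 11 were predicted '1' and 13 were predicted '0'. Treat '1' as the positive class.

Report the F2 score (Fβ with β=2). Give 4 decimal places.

Fβ = (1+β²)·TP / ((1+β²)·TP + β²·FN + FP), with β²=4
= 5·16 / (5·16 + 4·8 + 11) = 0.6504

0.6504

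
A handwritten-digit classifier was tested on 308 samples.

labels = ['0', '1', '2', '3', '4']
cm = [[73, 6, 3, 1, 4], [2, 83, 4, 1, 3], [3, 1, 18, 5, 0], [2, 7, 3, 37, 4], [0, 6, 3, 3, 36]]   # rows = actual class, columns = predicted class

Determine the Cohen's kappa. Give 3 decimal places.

Observed agreement pₒ = trace/N = 247/308 = 0.8019
Expected agreement pₑ = Σ (rowᵢ·colᵢ)/N² = (87·80 + 93·103 + 27·31 + 53·47 + 48·47)/308² = 0.2332
κ = (pₒ − pₑ)/(1 − pₑ) = (0.8019 − 0.2332)/(1 − 0.2332) = 0.742

0.742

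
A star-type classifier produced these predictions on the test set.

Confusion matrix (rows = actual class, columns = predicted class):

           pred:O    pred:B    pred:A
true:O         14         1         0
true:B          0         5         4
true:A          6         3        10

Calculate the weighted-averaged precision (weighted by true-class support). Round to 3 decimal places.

Per-class precision (TP/(TP+FP)):
  O: TP=14, FP=0+6=6 → 14/20 = 0.7000
  B: TP=5, FP=1+3=4 → 5/9 = 0.5556
  A: TP=10, FP=0+4=4 → 10/14 = 0.7143
Weighted-precision = Σ (supportᵢ/N)·precisionᵢ with N=43: (15/43)·0.7000 + (9/43)·0.5556 + (19/43)·0.7143 = 0.676

0.676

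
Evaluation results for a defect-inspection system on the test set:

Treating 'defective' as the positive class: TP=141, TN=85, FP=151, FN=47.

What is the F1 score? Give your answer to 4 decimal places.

0.5875

Precision = TP/(TP+FP) = 141/292 = 0.4829
Recall = TP/(TP+FN) = 141/188 = 0.7500
F1 = 2·TP/(2·TP+FP+FN) = 282/480 = 0.5875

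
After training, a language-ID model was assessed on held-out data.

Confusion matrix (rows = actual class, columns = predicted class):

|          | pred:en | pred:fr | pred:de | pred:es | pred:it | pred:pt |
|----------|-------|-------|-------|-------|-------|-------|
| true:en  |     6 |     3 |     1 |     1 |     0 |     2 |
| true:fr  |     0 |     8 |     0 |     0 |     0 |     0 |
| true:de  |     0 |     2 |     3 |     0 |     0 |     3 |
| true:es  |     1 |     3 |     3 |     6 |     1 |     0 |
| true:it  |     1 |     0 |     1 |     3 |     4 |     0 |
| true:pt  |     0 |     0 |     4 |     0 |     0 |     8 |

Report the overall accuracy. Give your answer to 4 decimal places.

0.5469

Accuracy = trace / total = (6+8+3+6+4+8=35) / 64 = 35/64 = 0.5469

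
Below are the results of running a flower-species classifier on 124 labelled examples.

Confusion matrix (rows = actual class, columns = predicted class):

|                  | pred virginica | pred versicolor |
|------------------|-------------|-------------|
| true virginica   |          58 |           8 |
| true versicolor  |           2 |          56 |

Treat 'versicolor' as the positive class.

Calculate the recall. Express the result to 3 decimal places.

Recall = TP/(TP+FN) = 56/(56+2) = 56/58 = 0.966

0.966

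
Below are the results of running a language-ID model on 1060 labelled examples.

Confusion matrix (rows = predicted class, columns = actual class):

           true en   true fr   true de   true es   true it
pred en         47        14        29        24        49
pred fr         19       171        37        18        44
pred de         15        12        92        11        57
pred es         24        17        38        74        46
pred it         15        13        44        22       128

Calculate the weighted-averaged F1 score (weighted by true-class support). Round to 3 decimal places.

0.480

Per-class F1 score (2·TP/(2·TP+FP+FN)):
  en: TP=47, FP=14+29+24+49=116, FN=19+15+24+15=73 → 94/283 = 0.3322
  fr: TP=171, FP=19+37+18+44=118, FN=14+12+17+13=56 → 342/516 = 0.6628
  de: TP=92, FP=15+12+11+57=95, FN=29+37+38+44=148 → 184/427 = 0.4309
  es: TP=74, FP=24+17+38+46=125, FN=24+18+11+22=75 → 148/348 = 0.4253
  it: TP=128, FP=15+13+44+22=94, FN=49+44+57+46=196 → 256/546 = 0.4689
Weighted-F1 score = Σ (supportᵢ/N)·F1 scoreᵢ with N=1060: (120/1060)·0.3322 + (227/1060)·0.6628 + (240/1060)·0.4309 + (149/1060)·0.4253 + (324/1060)·0.4689 = 0.480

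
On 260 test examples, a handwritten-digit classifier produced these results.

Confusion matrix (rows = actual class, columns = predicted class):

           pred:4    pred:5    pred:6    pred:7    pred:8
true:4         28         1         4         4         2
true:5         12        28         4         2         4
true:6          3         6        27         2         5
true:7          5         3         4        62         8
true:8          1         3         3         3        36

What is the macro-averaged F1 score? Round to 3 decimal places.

Per-class F1 score (2·TP/(2·TP+FP+FN)):
  4: TP=28, FP=12+3+5+1=21, FN=1+4+4+2=11 → 56/88 = 0.6364
  5: TP=28, FP=1+6+3+3=13, FN=12+4+2+4=22 → 56/91 = 0.6154
  6: TP=27, FP=4+4+4+3=15, FN=3+6+2+5=16 → 54/85 = 0.6353
  7: TP=62, FP=4+2+2+3=11, FN=5+3+4+8=20 → 124/155 = 0.8000
  8: TP=36, FP=2+4+5+8=19, FN=1+3+3+3=10 → 72/101 = 0.7129
Macro-F1 score = mean = (0.6364 + 0.6154 + 0.6353 + 0.8000 + 0.7129) / 5 = 0.680

0.680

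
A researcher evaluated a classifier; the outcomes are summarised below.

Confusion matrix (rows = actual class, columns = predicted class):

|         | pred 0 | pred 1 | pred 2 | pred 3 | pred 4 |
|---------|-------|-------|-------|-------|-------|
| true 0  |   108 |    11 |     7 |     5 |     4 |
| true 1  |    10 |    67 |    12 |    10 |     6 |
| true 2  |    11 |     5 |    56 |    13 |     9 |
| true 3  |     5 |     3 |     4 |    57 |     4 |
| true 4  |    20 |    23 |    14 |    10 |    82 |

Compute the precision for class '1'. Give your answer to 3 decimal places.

precision = TP/(TP+FP).
1: TP=67, FP=11+5+3+23=42 → 67/109 = 0.6147

0.615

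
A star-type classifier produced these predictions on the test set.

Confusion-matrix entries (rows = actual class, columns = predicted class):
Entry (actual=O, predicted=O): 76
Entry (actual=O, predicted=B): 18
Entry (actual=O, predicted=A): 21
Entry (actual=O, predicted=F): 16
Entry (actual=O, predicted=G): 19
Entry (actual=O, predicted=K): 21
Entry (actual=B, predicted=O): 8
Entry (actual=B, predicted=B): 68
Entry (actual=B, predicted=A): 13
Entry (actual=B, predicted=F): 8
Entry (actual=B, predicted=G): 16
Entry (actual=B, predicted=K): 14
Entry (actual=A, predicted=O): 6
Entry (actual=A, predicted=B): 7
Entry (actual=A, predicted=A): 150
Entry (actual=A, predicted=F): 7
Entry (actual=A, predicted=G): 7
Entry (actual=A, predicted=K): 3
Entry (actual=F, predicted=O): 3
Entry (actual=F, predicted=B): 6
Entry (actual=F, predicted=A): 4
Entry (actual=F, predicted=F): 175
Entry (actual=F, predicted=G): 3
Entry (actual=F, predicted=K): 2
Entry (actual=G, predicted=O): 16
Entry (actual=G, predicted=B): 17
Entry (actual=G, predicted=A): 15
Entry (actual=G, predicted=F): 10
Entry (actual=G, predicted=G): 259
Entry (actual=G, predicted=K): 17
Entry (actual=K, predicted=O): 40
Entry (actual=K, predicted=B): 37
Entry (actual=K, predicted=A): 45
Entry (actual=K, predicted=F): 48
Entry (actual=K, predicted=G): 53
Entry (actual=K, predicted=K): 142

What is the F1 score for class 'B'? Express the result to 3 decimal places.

0.486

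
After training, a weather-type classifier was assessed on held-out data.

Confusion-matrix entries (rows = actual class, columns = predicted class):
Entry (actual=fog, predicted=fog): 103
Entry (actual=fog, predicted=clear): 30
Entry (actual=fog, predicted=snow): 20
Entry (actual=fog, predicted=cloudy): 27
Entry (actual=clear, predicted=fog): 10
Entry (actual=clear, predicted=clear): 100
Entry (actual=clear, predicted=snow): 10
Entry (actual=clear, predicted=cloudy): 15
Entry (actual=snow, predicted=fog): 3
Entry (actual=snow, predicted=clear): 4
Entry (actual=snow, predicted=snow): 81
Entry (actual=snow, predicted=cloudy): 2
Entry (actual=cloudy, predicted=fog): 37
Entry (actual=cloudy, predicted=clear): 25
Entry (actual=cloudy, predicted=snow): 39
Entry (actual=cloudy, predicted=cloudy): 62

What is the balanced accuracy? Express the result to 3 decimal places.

Balanced accuracy = mean of per-class recall.
  fog: recall = 103/180 = 0.5722
  clear: recall = 100/135 = 0.7407
  snow: recall = 81/90 = 0.9000
  cloudy: recall = 62/163 = 0.3804
Mean = (0.5722 + 0.7407 + 0.9000 + 0.3804) / 4 = 0.648

0.648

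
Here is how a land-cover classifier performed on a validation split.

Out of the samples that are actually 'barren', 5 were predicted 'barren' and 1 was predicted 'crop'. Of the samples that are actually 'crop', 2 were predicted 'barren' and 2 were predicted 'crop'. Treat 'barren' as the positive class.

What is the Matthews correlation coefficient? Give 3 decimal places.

0.356

MCC = (TP·TN − FP·FN) / √((TP+FP)(TP+FN)(TN+FP)(TN+FN))
Numerator = 5·2 − 2·1 = 8
Denominator = √(7·6·4·3) = √504 = 22.4499
MCC = 8 / 22.4499 = 0.356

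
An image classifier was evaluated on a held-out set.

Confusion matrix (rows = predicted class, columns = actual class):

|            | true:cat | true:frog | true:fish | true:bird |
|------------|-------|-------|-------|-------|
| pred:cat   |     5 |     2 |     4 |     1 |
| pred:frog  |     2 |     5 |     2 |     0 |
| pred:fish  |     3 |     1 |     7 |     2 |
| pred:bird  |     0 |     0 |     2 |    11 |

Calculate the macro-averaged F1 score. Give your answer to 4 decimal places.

0.5894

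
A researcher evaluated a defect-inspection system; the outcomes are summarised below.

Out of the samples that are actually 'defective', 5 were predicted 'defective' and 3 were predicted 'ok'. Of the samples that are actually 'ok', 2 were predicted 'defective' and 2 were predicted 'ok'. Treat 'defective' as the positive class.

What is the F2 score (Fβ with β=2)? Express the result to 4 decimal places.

0.6410

Fβ = (1+β²)·TP / ((1+β²)·TP + β²·FN + FP), with β²=4
= 5·5 / (5·5 + 4·3 + 2) = 0.6410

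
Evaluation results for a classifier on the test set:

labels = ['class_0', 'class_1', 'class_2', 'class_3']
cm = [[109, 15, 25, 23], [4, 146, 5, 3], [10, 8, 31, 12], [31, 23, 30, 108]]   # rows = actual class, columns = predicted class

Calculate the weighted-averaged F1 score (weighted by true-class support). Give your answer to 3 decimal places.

0.677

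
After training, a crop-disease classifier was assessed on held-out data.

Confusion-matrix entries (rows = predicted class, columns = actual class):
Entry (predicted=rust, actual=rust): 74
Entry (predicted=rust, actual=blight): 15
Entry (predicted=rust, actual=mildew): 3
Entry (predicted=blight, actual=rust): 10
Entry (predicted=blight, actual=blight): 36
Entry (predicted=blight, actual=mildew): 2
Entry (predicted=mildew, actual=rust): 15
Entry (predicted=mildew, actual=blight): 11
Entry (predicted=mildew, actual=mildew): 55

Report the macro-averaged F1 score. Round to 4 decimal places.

Per-class F1 score (2·TP/(2·TP+FP+FN)):
  rust: TP=74, FP=15+3=18, FN=10+15=25 → 148/191 = 0.77487
  blight: TP=36, FP=10+2=12, FN=15+11=26 → 72/110 = 0.65455
  mildew: TP=55, FP=15+11=26, FN=3+2=5 → 110/141 = 0.78014
Macro-F1 score = mean = (0.77487 + 0.65455 + 0.78014) / 3 = 0.7365

0.7365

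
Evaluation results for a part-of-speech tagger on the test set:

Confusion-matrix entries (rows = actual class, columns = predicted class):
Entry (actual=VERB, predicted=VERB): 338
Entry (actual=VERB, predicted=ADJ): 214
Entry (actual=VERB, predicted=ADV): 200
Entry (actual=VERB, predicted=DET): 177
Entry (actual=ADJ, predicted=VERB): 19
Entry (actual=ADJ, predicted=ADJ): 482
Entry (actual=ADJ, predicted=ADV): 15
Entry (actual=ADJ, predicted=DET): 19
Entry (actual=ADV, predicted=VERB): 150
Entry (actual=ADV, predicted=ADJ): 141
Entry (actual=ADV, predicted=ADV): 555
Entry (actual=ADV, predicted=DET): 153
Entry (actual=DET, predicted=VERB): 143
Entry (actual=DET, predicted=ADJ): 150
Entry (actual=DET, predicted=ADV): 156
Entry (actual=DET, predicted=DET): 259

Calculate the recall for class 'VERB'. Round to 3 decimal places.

0.364

recall = TP/(TP+FN).
VERB: TP=338, FN=214+200+177=591 → 338/929 = 0.3638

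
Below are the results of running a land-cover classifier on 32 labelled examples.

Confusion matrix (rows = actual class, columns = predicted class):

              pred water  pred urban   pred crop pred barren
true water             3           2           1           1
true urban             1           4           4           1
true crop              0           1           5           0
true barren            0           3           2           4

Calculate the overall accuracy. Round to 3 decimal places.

Accuracy = trace / total = (3+4+5+4=16) / 32 = 16/32 = 0.500

0.500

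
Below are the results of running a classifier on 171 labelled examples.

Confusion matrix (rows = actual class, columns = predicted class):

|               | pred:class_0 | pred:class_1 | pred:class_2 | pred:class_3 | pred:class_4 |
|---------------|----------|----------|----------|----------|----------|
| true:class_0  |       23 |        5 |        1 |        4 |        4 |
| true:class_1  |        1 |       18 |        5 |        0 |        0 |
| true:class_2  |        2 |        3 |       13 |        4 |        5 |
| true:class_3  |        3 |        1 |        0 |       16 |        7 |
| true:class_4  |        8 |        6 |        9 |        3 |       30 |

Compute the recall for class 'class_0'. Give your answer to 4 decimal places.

recall = TP/(TP+FN).
class_0: TP=23, FN=5+1+4+4=14 → 23/37 = 0.62162

0.6216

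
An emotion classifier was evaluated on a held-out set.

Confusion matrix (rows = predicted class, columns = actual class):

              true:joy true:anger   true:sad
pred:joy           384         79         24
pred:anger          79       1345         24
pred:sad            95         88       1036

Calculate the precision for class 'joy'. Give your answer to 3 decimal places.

Take TP from the diagonal, FP from the rest of the 'joy' prediction marginal, FN from the rest of the 'joy' actual marginal.
precision = TP/(TP+FP).
joy: TP=384, FP=79+24=103 → 384/487 = 0.7885

0.789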